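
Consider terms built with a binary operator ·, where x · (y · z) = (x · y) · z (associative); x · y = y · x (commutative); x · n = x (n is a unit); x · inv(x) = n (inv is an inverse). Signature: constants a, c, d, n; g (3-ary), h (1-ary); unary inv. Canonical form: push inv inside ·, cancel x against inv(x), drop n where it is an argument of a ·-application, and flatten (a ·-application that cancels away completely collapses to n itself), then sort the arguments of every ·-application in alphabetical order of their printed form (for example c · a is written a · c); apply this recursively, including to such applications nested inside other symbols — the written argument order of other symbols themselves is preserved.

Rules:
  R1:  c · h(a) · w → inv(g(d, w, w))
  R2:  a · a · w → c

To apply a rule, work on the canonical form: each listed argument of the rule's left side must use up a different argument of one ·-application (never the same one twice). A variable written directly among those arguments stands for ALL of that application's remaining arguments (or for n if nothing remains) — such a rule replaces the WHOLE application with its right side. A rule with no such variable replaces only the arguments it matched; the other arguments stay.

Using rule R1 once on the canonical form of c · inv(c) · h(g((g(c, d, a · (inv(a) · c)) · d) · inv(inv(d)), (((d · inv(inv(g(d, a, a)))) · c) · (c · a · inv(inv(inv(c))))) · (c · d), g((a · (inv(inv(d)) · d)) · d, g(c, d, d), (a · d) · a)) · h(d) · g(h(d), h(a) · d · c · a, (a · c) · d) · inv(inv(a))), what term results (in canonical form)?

Answer: h(a · g(d · d · g(c, d, c), a · c · c · d · d · g(d, a, a), g(a · d · d · d, g(c, d, d), a · a · d)) · g(h(d), inv(g(d, a · d, a · d)), a · c · d) · h(d))

Derivation:
Canonical form:  h(a · g(d · d · g(c, d, c), a · c · c · d · d · g(d, a, a), g(a · d · d · d, g(c, d, d), a · a · d)) · g(h(d), a · c · d · h(a), a · c · d) · h(d))
Apply R1:  consuming c, h(a);  w := a · d
Every leftover argument binds to the variable; the entire application is replaced.
Giving:  h(a · g(d · d · g(c, d, c), a · c · c · d · d · g(d, a, a), g(a · d · d · d, g(c, d, d), a · a · d)) · g(h(d), inv(g(d, a · d, a · d)), a · c · d) · h(d))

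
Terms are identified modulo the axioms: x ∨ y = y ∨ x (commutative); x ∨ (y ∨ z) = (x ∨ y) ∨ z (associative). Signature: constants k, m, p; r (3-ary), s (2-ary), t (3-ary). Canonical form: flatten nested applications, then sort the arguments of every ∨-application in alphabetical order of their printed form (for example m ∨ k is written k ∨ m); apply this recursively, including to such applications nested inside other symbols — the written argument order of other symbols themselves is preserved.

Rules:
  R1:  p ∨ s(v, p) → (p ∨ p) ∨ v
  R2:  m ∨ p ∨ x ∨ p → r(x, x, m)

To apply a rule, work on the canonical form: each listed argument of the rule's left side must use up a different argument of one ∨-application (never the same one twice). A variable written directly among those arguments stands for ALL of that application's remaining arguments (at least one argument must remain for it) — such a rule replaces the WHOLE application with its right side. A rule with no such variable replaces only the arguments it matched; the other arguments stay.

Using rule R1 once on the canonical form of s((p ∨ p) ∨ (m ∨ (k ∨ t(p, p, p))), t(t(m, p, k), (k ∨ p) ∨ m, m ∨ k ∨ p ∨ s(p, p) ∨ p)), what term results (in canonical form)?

Canonical form:  s(k ∨ m ∨ p ∨ p ∨ t(p, p, p), t(t(m, p, k), k ∨ m ∨ p, k ∨ m ∨ p ∨ p ∨ s(p, p)))
R1 matches:  uses p, s(p, p);  v := p
Result:  s(k ∨ m ∨ p ∨ p ∨ t(p, p, p), t(t(m, p, k), k ∨ m ∨ p, k ∨ m ∨ p ∨ p ∨ p ∨ p))

Answer: s(k ∨ m ∨ p ∨ p ∨ t(p, p, p), t(t(m, p, k), k ∨ m ∨ p, k ∨ m ∨ p ∨ p ∨ p ∨ p))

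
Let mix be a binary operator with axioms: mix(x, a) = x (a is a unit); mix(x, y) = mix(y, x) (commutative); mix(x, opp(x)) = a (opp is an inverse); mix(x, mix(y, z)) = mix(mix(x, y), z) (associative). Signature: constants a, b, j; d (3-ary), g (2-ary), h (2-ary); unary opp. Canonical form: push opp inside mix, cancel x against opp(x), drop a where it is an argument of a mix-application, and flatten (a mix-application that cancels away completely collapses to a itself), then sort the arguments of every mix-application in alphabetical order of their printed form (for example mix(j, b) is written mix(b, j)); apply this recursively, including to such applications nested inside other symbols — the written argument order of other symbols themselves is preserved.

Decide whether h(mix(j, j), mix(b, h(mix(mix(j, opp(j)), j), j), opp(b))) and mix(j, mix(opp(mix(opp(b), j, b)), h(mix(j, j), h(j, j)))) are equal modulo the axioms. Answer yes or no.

Left:  h(mix(j, j), mix(b, h(mix(mix(j, opp(j)), j), j), opp(b)))
  Work inside:  mix(b, h(mix(mix(j, opp(j)), j), j), opp(b))
  Cancel:  b cancels
  Collect:  h(j, j)
  Reassemble:  h(mix(j, j), h(j, j))
Right:  mix(j, mix(opp(mix(opp(b), j, b)), h(mix(j, j), h(j, j))))
  Push opp inside:  distribute opp over mix and collapse double opp
  Cancel:  j cancels; b cancels
  Collect terms:  h(mix(j, j), h(j, j))

Answer: yes — both canonical forms are h(mix(j, j), h(j, j))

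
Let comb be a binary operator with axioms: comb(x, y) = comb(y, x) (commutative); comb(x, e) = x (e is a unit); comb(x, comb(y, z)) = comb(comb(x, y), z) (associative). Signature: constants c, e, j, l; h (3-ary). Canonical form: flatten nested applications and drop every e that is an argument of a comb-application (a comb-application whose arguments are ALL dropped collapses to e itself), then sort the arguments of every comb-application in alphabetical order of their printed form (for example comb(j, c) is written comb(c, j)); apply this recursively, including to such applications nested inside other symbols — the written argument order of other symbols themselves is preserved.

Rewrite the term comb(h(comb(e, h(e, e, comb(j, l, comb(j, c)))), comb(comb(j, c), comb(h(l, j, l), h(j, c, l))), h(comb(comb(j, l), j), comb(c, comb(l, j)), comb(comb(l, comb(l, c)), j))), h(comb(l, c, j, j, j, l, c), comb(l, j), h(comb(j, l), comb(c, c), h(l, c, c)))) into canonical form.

Canonicalize subterm:  h(comb(e, h(e, e, comb(j, l, comb(j, c)))), comb(comb(j, c), comb(h(l, j, l), h(j, c, l))), h(comb(comb(j, l), j), comb(c, comb(l, j)), comb(comb(l, comb(l, c)), j)))  →  h(h(e, e, comb(c, j, j, l)), comb(c, h(j, c, l), h(l, j, l), j), h(comb(j, j, l), comb(c, j, l), comb(c, j, l, l)))
Canonicalize subterm:  h(comb(l, c, j, j, j, l, c), comb(l, j), h(comb(j, l), comb(c, c), h(l, c, c)))  →  h(comb(c, c, j, j, j, l, l), comb(j, l), h(comb(j, l), comb(c, c), h(l, c, c)))
Order the arguments:  comb(h(comb(c, c, j, j, j, l, l), comb(j, l), h(comb(j, l), comb(c, c), h(l, c, c))), h(h(e, e, comb(c, j, j, l)), comb(c, h(j, c, l), h(l, j, l), j), h(comb(j, j, l), comb(c, j, l), comb(c, j, l, l))))

Answer: comb(h(comb(c, c, j, j, j, l, l), comb(j, l), h(comb(j, l), comb(c, c), h(l, c, c))), h(h(e, e, comb(c, j, j, l)), comb(c, h(j, c, l), h(l, j, l), j), h(comb(j, j, l), comb(c, j, l), comb(c, j, l, l))))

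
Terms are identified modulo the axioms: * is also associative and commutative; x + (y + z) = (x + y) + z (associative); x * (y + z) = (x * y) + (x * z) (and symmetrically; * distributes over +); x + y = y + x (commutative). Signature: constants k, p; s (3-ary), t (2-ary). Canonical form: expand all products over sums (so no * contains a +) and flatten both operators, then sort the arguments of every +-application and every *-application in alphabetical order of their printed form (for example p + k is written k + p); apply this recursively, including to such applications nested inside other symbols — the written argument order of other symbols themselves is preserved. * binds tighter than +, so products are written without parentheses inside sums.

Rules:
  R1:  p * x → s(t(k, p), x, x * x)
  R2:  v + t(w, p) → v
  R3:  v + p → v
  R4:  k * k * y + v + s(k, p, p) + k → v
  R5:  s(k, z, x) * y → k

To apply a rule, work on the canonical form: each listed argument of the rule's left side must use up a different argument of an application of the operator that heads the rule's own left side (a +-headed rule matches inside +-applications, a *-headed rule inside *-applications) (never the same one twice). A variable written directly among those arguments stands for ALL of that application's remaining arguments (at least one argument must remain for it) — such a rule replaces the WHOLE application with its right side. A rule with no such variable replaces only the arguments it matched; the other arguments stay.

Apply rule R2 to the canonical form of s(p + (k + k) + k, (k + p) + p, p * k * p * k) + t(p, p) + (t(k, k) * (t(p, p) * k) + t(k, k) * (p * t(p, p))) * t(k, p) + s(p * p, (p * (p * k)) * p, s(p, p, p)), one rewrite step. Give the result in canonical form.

Canonical form:  k * t(k, k) * t(k, p) * t(p, p) + p * t(k, k) * t(k, p) * t(p, p) + s(k + k + k + p, k + p + p, k * k * p * p) + s(p * p, k * p * p * p, s(p, p, p)) + t(p, p)
Match R2:  consume t(p, p);  v := k * t(k, k) * t(k, p) * t(p, p) + p * t(k, k) * t(k, p) * t(p, p) + s(k + k + k + p, k + p + p, k * k * p * p) + s(p * p, k * p * p * p, s(p, p, p)), w := p
The variable takes the whole remainder — replace the entire application.
New term:  k * t(k, k) * t(k, p) * t(p, p) + p * t(k, k) * t(k, p) * t(p, p) + s(k + k + k + p, k + p + p, k * k * p * p) + s(p * p, k * p * p * p, s(p, p, p))

Answer: k * t(k, k) * t(k, p) * t(p, p) + p * t(k, k) * t(k, p) * t(p, p) + s(k + k + k + p, k + p + p, k * k * p * p) + s(p * p, k * p * p * p, s(p, p, p))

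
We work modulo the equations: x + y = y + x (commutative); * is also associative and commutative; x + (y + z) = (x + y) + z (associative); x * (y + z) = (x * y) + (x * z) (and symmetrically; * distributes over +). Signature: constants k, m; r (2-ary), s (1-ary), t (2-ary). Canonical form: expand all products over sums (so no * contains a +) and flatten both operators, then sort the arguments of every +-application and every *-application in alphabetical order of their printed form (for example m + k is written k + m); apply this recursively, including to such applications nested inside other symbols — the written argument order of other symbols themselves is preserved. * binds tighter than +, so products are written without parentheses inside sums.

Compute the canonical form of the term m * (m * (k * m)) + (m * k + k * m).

Answer: k * m + k * m + k * m * m * m

Derivation:
Merge nested applications:  k * m * m * m + k * m + k * m
Order the arguments:  k * m + k * m + k * m * m * m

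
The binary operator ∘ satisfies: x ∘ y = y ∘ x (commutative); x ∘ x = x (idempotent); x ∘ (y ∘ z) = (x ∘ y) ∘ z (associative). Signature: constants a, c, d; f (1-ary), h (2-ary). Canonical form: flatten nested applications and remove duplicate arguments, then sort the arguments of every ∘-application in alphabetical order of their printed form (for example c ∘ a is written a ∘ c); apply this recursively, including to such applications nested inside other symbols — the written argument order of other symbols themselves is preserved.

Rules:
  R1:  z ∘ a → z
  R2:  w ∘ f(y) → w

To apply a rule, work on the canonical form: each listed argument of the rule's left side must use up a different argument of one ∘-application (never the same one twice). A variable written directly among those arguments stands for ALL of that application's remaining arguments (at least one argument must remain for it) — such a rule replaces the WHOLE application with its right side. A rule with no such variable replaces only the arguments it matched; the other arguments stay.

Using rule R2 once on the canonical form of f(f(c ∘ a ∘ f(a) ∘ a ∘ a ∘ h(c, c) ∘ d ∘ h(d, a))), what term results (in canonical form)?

Answer: f(f(a ∘ c ∘ d ∘ h(c, c) ∘ h(d, a)))

Derivation:
Canonical form:  f(f(a ∘ c ∘ d ∘ f(a) ∘ h(c, c) ∘ h(d, a)))
Match R2:  consume f(a);  w := a ∘ c ∘ d ∘ h(c, c) ∘ h(d, a), y := a
Every leftover argument binds to the variable; the entire application is replaced.
Giving:  f(f(a ∘ c ∘ d ∘ h(c, c) ∘ h(d, a)))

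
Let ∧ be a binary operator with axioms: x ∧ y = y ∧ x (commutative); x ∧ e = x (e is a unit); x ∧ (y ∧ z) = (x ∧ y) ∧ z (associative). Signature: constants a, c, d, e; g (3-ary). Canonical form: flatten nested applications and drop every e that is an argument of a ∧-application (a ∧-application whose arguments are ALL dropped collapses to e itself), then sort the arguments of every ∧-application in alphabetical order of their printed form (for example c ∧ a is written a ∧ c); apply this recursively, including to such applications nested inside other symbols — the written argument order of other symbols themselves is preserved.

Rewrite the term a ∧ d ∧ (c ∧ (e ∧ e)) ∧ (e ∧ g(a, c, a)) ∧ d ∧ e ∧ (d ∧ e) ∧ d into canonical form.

Merge nested applications:  a ∧ d ∧ c ∧ e ∧ e ∧ e ∧ g(a, c, a) ∧ d ∧ e ∧ d ∧ e ∧ d
Units out:  drop e (×5)
Sort:  a ∧ c ∧ d ∧ d ∧ d ∧ d ∧ g(a, c, a)

Answer: a ∧ c ∧ d ∧ d ∧ d ∧ d ∧ g(a, c, a)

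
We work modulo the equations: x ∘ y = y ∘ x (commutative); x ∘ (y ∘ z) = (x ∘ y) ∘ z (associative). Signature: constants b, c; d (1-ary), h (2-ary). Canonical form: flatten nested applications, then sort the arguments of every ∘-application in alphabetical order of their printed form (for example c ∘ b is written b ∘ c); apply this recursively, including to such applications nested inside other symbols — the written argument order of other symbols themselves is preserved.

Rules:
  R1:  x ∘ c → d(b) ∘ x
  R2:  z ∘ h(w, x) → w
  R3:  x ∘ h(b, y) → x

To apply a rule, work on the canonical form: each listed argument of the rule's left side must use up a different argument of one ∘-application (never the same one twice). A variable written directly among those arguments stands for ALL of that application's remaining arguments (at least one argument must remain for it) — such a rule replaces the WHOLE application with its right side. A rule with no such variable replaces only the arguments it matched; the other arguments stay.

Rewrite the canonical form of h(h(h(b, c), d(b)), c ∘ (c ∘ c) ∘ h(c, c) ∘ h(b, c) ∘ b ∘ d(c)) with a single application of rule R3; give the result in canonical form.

Answer: h(h(h(b, c), d(b)), b ∘ c ∘ c ∘ c ∘ d(c) ∘ h(c, c))

Derivation:
Canonical form:  h(h(h(b, c), d(b)), b ∘ c ∘ c ∘ c ∘ d(c) ∘ h(b, c) ∘ h(c, c))
Match R3:  consume h(b, c);  x := b ∘ c ∘ c ∘ c ∘ d(c) ∘ h(c, c), y := c
The extension variable absorbs all remaining arguments, so the whole application is rewritten.
Giving:  h(h(h(b, c), d(b)), b ∘ c ∘ c ∘ c ∘ d(c) ∘ h(c, c))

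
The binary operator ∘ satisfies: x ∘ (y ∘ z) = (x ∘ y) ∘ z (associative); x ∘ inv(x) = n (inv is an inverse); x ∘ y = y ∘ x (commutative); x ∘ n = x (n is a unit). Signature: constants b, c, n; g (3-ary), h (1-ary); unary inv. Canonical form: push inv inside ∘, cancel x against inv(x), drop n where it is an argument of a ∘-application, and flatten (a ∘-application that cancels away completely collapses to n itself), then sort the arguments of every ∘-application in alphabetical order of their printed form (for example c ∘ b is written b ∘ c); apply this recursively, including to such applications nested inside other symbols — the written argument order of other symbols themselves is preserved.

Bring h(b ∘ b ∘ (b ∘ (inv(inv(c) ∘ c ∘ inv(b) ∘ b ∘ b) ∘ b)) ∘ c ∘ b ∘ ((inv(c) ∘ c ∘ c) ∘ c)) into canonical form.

Answer: h(b ∘ b ∘ b ∘ b ∘ c ∘ c ∘ c)

Derivation:
Descend into:  b ∘ b ∘ (b ∘ (inv(inv(c) ∘ c ∘ inv(b) ∘ b ∘ b) ∘ b)) ∘ c ∘ b ∘ ((inv(c) ∘ c ∘ c) ∘ c)
Push inv inside:  distribute inv over ∘ and collapse double inv
Collect:  b ∘ b ∘ b ∘ b ∘ c ∘ c ∘ c
Put back:  h(b ∘ b ∘ b ∘ b ∘ c ∘ c ∘ c)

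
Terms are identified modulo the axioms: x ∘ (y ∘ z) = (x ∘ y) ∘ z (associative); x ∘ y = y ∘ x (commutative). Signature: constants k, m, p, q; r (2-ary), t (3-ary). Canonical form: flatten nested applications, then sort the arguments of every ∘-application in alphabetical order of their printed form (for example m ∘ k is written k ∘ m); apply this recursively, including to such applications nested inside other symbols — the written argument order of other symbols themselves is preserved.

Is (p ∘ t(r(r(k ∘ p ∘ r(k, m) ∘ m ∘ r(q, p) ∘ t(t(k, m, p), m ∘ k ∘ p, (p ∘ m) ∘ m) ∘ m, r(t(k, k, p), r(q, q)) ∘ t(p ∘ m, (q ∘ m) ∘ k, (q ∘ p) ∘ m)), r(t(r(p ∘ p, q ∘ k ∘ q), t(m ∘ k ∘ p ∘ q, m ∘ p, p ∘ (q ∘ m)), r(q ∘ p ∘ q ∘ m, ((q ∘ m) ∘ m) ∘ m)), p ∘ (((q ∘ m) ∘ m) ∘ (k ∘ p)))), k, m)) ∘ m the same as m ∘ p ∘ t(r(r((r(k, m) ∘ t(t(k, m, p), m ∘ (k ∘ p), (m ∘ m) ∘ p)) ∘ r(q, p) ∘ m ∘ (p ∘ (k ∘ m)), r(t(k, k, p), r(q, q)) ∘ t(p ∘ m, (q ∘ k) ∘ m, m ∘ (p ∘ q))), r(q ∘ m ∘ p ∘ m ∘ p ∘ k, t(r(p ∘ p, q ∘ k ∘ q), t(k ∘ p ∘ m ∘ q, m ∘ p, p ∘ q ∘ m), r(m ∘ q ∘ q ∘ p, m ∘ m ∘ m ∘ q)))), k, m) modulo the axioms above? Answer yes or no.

Answer: no — m ∘ p ∘ t(r(r(k ∘ m ∘ m ∘ p ∘ r(k, m) ∘ r(q, p) ∘ t(t(k, m, p), k ∘ m ∘ p, m ∘ m ∘ p), r(t(k, k, p), r(q, q)) ∘ t(m ∘ p, k ∘ m ∘ q, m ∘ p ∘ q)), r(t(r(p ∘ p, k ∘ q ∘ q), t(k ∘ m ∘ p ∘ q, m ∘ p, m ∘ p ∘ q), r(m ∘ p ∘ q ∘ q, m ∘ m ∘ m ∘ q)), k ∘ m ∘ m ∘ p ∘ p ∘ q)), k, m) vs m ∘ p ∘ t(r(r(k ∘ m ∘ m ∘ p ∘ r(k, m) ∘ r(q, p) ∘ t(t(k, m, p), k ∘ m ∘ p, m ∘ m ∘ p), r(t(k, k, p), r(q, q)) ∘ t(m ∘ p, k ∘ m ∘ q, m ∘ p ∘ q)), r(k ∘ m ∘ m ∘ p ∘ p ∘ q, t(r(p ∘ p, k ∘ q ∘ q), t(k ∘ m ∘ p ∘ q, m ∘ p, m ∘ p ∘ q), r(m ∘ p ∘ q ∘ q, m ∘ m ∘ m ∘ q)))), k, m)

Derivation:
Left:  (p ∘ t(r(r(k ∘ p ∘ r(k, m) ∘ m ∘ r(q, p) ∘ t(t(k, m, p), m ∘ k ∘ p, (p ∘ m) ∘ m) ∘ m, r(t(k, k, p), r(q, q)) ∘ t(p ∘ m, (q ∘ m) ∘ k, (q ∘ p) ∘ m)), r(t(r(p ∘ p, q ∘ k ∘ q), t(m ∘ k ∘ p ∘ q, m ∘ p, p ∘ (q ∘ m)), r(q ∘ p ∘ q ∘ m, ((q ∘ m) ∘ m) ∘ m)), p ∘ (((q ∘ m) ∘ m) ∘ (k ∘ p)))), k, m)) ∘ m
  Merge nested applications:  p ∘ t(r(r(k ∘ p ∘ r(k, m) ∘ m ∘ r(q, p) ∘ t(t(k, m, p), m ∘ k ∘ p, (p ∘ m) ∘ m) ∘ m, r(t(k, k, p), r(q, q)) ∘ t(p ∘ m, (q ∘ m) ∘ k, (q ∘ p) ∘ m)), r(t(r(p ∘ p, q ∘ k ∘ q), t(m ∘ k ∘ p ∘ q, m ∘ p, p ∘ (q ∘ m)), r(q ∘ p ∘ q ∘ m, ((q ∘ m) ∘ m) ∘ m)), p ∘ (((q ∘ m) ∘ m) ∘ (k ∘ p)))), k, m) ∘ m
  Canonicalize subterm:  t(r(r(k ∘ p ∘ r(k, m) ∘ m ∘ r(q, p) ∘ t(t(k, m, p), m ∘ k ∘ p, (p ∘ m) ∘ m) ∘ m, r(t(k, k, p), r(q, q)) ∘ t(p ∘ m, (q ∘ m) ∘ k, (q ∘ p) ∘ m)), r(t(r(p ∘ p, q ∘ k ∘ q), t(m ∘ k ∘ p ∘ q, m ∘ p, p ∘ (q ∘ m)), r(q ∘ p ∘ q ∘ m, ((q ∘ m) ∘ m) ∘ m)), p ∘ (((q ∘ m) ∘ m) ∘ (k ∘ p)))), k, m)  →  t(r(r(k ∘ m ∘ m ∘ p ∘ r(k, m) ∘ r(q, p) ∘ t(t(k, m, p), k ∘ m ∘ p, m ∘ m ∘ p), r(t(k, k, p), r(q, q)) ∘ t(m ∘ p, k ∘ m ∘ q, m ∘ p ∘ q)), r(t(r(p ∘ p, k ∘ q ∘ q), t(k ∘ m ∘ p ∘ q, m ∘ p, m ∘ p ∘ q), r(m ∘ p ∘ q ∘ q, m ∘ m ∘ m ∘ q)), k ∘ m ∘ m ∘ p ∘ p ∘ q)), k, m)
  Sort arguments:  m ∘ p ∘ t(r(r(k ∘ m ∘ m ∘ p ∘ r(k, m) ∘ r(q, p) ∘ t(t(k, m, p), k ∘ m ∘ p, m ∘ m ∘ p), r(t(k, k, p), r(q, q)) ∘ t(m ∘ p, k ∘ m ∘ q, m ∘ p ∘ q)), r(t(r(p ∘ p, k ∘ q ∘ q), t(k ∘ m ∘ p ∘ q, m ∘ p, m ∘ p ∘ q), r(m ∘ p ∘ q ∘ q, m ∘ m ∘ m ∘ q)), k ∘ m ∘ m ∘ p ∘ p ∘ q)), k, m)
Right:  m ∘ p ∘ t(r(r((r(k, m) ∘ t(t(k, m, p), m ∘ (k ∘ p), (m ∘ m) ∘ p)) ∘ r(q, p) ∘ m ∘ (p ∘ (k ∘ m)), r(t(k, k, p), r(q, q)) ∘ t(p ∘ m, (q ∘ k) ∘ m, m ∘ (p ∘ q))), r(q ∘ m ∘ p ∘ m ∘ p ∘ k, t(r(p ∘ p, q ∘ k ∘ q), t(k ∘ p ∘ m ∘ q, m ∘ p, p ∘ q ∘ m), r(m ∘ q ∘ q ∘ p, m ∘ m ∘ m ∘ q)))), k, m)
  Simplify inside:  t(r(r((r(k, m) ∘ t(t(k, m, p), m ∘ (k ∘ p), (m ∘ m) ∘ p)) ∘ r(q, p) ∘ m ∘ (p ∘ (k ∘ m)), r(t(k, k, p), r(q, q)) ∘ t(p ∘ m, (q ∘ k) ∘ m, m ∘ (p ∘ q))), r(q ∘ m ∘ p ∘ m ∘ p ∘ k, t(r(p ∘ p, q ∘ k ∘ q), t(k ∘ p ∘ m ∘ q, m ∘ p, p ∘ q ∘ m), r(m ∘ q ∘ q ∘ p, m ∘ m ∘ m ∘ q)))), k, m)  →  t(r(r(k ∘ m ∘ m ∘ p ∘ r(k, m) ∘ r(q, p) ∘ t(t(k, m, p), k ∘ m ∘ p, m ∘ m ∘ p), r(t(k, k, p), r(q, q)) ∘ t(m ∘ p, k ∘ m ∘ q, m ∘ p ∘ q)), r(k ∘ m ∘ m ∘ p ∘ p ∘ q, t(r(p ∘ p, k ∘ q ∘ q), t(k ∘ m ∘ p ∘ q, m ∘ p, m ∘ p ∘ q), r(m ∘ p ∘ q ∘ q, m ∘ m ∘ m ∘ q)))), k, m)
  Order the arguments:  m ∘ p ∘ t(r(r(k ∘ m ∘ m ∘ p ∘ r(k, m) ∘ r(q, p) ∘ t(t(k, m, p), k ∘ m ∘ p, m ∘ m ∘ p), r(t(k, k, p), r(q, q)) ∘ t(m ∘ p, k ∘ m ∘ q, m ∘ p ∘ q)), r(k ∘ m ∘ m ∘ p ∘ p ∘ q, t(r(p ∘ p, k ∘ q ∘ q), t(k ∘ m ∘ p ∘ q, m ∘ p, m ∘ p ∘ q), r(m ∘ p ∘ q ∘ q, m ∘ m ∘ m ∘ q)))), k, m)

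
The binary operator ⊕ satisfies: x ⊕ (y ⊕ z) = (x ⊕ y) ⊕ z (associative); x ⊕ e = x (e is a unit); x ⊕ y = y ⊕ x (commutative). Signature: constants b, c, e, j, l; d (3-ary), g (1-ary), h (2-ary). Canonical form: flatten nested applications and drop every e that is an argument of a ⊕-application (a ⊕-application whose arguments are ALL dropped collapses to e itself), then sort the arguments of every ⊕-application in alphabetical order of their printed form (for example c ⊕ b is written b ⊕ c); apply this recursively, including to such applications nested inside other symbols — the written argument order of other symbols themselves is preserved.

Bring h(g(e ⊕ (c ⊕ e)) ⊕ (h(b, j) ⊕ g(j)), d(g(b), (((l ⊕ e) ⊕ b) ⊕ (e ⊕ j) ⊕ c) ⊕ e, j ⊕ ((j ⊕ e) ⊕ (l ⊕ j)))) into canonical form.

Answer: h(g(c) ⊕ g(j) ⊕ h(b, j), d(g(b), b ⊕ c ⊕ j ⊕ l, j ⊕ j ⊕ j ⊕ l))

Derivation:
Descend into:  g(e ⊕ (c ⊕ e)) ⊕ (h(b, j) ⊕ g(j))
Un-nest:  g(e ⊕ (c ⊕ e)) ⊕ h(b, j) ⊕ g(j)
Simplify inside:  g(e ⊕ (c ⊕ e))  →  g(c)
Order the arguments:  g(c) ⊕ g(j) ⊕ h(b, j)
Put back:  h(g(c) ⊕ g(j) ⊕ h(b, j), d(g(b), b ⊕ c ⊕ j ⊕ l, j ⊕ j ⊕ j ⊕ l))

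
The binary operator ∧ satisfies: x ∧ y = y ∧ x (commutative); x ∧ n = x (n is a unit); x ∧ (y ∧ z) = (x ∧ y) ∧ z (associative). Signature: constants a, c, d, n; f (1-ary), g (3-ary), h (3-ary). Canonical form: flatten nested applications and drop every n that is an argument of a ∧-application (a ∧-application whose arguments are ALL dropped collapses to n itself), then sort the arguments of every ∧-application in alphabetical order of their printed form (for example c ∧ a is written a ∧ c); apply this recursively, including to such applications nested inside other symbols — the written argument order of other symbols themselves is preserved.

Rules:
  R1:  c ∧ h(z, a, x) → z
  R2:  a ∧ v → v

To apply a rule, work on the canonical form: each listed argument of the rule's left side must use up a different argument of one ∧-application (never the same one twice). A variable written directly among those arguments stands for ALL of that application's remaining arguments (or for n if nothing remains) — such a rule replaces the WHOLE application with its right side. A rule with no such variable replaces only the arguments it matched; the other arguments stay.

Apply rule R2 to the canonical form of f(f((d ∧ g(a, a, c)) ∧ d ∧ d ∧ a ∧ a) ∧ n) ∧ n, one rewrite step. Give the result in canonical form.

Canonical form:  f(f(a ∧ a ∧ d ∧ d ∧ d ∧ g(a, a, c)))
Apply R2:  consuming a;  v := a ∧ d ∧ d ∧ d ∧ g(a, a, c)
Every leftover argument binds to the variable; the entire application is replaced.
Giving:  f(f(a ∧ d ∧ d ∧ d ∧ g(a, a, c)))

Answer: f(f(a ∧ d ∧ d ∧ d ∧ g(a, a, c)))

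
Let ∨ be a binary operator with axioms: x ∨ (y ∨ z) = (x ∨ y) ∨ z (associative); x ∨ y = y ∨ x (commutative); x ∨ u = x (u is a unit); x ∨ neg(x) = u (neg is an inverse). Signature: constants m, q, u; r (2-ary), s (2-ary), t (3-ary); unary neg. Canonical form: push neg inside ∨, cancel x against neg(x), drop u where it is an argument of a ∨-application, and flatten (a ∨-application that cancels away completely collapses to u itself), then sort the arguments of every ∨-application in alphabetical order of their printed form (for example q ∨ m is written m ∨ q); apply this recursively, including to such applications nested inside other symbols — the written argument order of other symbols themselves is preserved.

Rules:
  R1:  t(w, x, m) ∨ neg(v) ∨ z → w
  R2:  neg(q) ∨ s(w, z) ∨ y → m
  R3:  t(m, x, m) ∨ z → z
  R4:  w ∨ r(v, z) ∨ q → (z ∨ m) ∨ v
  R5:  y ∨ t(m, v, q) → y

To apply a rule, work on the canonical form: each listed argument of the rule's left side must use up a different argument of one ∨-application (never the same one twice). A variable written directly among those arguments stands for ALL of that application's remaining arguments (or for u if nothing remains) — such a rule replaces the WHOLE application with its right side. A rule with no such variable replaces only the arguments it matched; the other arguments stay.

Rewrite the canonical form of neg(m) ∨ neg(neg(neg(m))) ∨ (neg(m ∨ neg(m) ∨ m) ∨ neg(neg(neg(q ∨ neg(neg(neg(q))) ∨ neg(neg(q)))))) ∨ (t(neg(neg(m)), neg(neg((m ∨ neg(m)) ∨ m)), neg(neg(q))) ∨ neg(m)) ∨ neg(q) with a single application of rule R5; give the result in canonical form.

Answer: neg(m) ∨ neg(m) ∨ neg(m) ∨ neg(m) ∨ neg(q) ∨ neg(q)

Derivation:
Canonical form:  neg(m) ∨ neg(m) ∨ neg(m) ∨ neg(m) ∨ neg(q) ∨ neg(q) ∨ t(m, m, q)
R5 matches:  uses t(m, m, q);  v := m, y := neg(m) ∨ neg(m) ∨ neg(m) ∨ neg(m) ∨ neg(q) ∨ neg(q)
The variable takes the whole remainder — replace the entire application.
New term:  neg(m) ∨ neg(m) ∨ neg(m) ∨ neg(m) ∨ neg(q) ∨ neg(q)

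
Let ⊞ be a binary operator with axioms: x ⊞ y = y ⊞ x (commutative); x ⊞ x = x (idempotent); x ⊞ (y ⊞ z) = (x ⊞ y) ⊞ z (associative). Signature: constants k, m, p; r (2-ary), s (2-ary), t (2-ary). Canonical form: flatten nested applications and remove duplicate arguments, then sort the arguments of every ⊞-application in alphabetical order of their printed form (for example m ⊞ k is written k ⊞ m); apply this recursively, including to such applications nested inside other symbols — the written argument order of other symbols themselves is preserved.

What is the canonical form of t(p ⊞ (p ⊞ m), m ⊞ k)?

Focus inside:  p ⊞ (p ⊞ m)
Un-nest:  p ⊞ p ⊞ m
Idempotence:  drop duplicate p
Sort:  m ⊞ p
Reassemble:  t(m ⊞ p, k ⊞ m)

Answer: t(m ⊞ p, k ⊞ m)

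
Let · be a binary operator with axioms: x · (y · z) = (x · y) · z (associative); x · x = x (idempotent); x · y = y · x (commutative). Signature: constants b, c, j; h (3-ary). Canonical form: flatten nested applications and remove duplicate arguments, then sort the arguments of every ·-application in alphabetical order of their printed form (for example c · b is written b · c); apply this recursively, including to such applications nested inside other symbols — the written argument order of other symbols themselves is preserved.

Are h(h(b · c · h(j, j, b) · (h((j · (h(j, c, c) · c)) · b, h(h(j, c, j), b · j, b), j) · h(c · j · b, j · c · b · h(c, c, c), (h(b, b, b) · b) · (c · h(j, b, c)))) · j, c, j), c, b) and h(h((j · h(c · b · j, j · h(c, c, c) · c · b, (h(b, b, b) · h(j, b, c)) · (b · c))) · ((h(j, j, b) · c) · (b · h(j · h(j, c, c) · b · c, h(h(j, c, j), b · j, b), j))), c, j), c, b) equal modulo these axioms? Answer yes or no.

Left:  h(h(b · c · h(j, j, b) · (h((j · (h(j, c, c) · c)) · b, h(h(j, c, j), b · j, b), j) · h(c · j · b, j · c · b · h(c, c, c), (h(b, b, b) · b) · (c · h(j, b, c)))) · j, c, j), c, b)
  Work inside:  b · c · h(j, j, b) · (h((j · (h(j, c, c) · c)) · b, h(h(j, c, j), b · j, b), j) · h(c · j · b, j · c · b · h(c, c, c), (h(b, b, b) · b) · (c · h(j, b, c)))) · j
  Un-nest:  b · c · h(j, j, b) · h((j · (h(j, c, c) · c)) · b, h(h(j, c, j), b · j, b), j) · h(c · j · b, j · c · b · h(c, c, c), (h(b, b, b) · b) · (c · h(j, b, c))) · j
  Simplify inside:  h((j · (h(j, c, c) · c)) · b, h(h(j, c, j), b · j, b), j)  →  h(b · c · h(j, c, c) · j, h(h(j, c, j), b · j, b), j)
  Canonicalize subterm:  h(c · j · b, j · c · b · h(c, c, c), (h(b, b, b) · b) · (c · h(j, b, c)))  →  h(b · c · j, b · c · h(c, c, c) · j, b · c · h(b, b, b) · h(j, b, c))
  Order the arguments:  b · c · h(b · c · h(j, c, c) · j, h(h(j, c, j), b · j, b), j) · h(b · c · j, b · c · h(c, c, c) · j, b · c · h(b, b, b) · h(j, b, c)) · h(j, j, b) · j
  Put back:  h(h(b · c · h(b · c · h(j, c, c) · j, h(h(j, c, j), b · j, b), j) · h(b · c · j, b · c · h(c, c, c) · j, b · c · h(b, b, b) · h(j, b, c)) · h(j, j, b) · j, c, j), c, b)
Right:  h(h((j · h(c · b · j, j · h(c, c, c) · c · b, (h(b, b, b) · h(j, b, c)) · (b · c))) · ((h(j, j, b) · c) · (b · h(j · h(j, c, c) · b · c, h(h(j, c, j), b · j, b), j))), c, j), c, b)
  Focus inside:  (j · h(c · b · j, j · h(c, c, c) · c · b, (h(b, b, b) · h(j, b, c)) · (b · c))) · ((h(j, j, b) · c) · (b · h(j · h(j, c, c) · b · c, h(h(j, c, j), b · j, b), j)))
  Un-nest:  j · h(c · b · j, j · h(c, c, c) · c · b, (h(b, b, b) · h(j, b, c)) · (b · c)) · h(j, j, b) · c · b · h(j · h(j, c, c) · b · c, h(h(j, c, j), b · j, b), j)
  Canonicalize subterm:  h(c · b · j, j · h(c, c, c) · c · b, (h(b, b, b) · h(j, b, c)) · (b · c))  →  h(b · c · j, b · c · h(c, c, c) · j, b · c · h(b, b, b) · h(j, b, c))
  Inside:  h(j · h(j, c, c) · b · c, h(h(j, c, j), b · j, b), j)  →  h(b · c · h(j, c, c) · j, h(h(j, c, j), b · j, b), j)
  Sort:  b · c · h(b · c · h(j, c, c) · j, h(h(j, c, j), b · j, b), j) · h(b · c · j, b · c · h(c, c, c) · j, b · c · h(b, b, b) · h(j, b, c)) · h(j, j, b) · j
  Put back:  h(h(b · c · h(b · c · h(j, c, c) · j, h(h(j, c, j), b · j, b), j) · h(b · c · j, b · c · h(c, c, c) · j, b · c · h(b, b, b) · h(j, b, c)) · h(j, j, b) · j, c, j), c, b)

Answer: yes — both canonical forms are h(h(b · c · h(b · c · h(j, c, c) · j, h(h(j, c, j), b · j, b), j) · h(b · c · j, b · c · h(c, c, c) · j, b · c · h(b, b, b) · h(j, b, c)) · h(j, j, b) · j, c, j), c, b)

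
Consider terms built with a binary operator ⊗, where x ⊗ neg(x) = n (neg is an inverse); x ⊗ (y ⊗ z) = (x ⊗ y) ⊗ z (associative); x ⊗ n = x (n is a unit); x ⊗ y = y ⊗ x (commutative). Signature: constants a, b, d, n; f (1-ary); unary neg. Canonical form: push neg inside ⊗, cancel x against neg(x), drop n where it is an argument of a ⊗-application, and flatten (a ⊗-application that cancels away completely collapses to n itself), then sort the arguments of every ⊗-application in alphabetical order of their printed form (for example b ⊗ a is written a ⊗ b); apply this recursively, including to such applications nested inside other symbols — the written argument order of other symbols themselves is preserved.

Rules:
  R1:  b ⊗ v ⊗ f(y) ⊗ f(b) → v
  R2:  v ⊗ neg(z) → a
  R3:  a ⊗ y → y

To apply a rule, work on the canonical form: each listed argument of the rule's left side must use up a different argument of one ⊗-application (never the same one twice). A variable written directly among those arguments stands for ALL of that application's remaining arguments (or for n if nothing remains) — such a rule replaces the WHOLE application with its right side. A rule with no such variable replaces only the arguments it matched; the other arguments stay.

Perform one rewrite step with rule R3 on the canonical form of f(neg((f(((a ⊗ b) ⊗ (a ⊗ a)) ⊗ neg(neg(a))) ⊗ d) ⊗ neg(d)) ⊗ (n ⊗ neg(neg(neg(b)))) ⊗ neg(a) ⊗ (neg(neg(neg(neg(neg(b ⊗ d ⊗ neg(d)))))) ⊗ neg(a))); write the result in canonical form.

Answer: f(neg(a) ⊗ neg(a) ⊗ neg(b) ⊗ neg(b) ⊗ neg(f(a ⊗ a ⊗ a ⊗ b)))

Derivation:
Canonical form:  f(neg(a) ⊗ neg(a) ⊗ neg(b) ⊗ neg(b) ⊗ neg(f(a ⊗ a ⊗ a ⊗ a ⊗ b)))
R3 matches:  uses a;  y := a ⊗ a ⊗ a ⊗ b
The extension variable absorbs all remaining arguments, so the whole application is rewritten.
Giving:  f(neg(a) ⊗ neg(a) ⊗ neg(b) ⊗ neg(b) ⊗ neg(f(a ⊗ a ⊗ a ⊗ b)))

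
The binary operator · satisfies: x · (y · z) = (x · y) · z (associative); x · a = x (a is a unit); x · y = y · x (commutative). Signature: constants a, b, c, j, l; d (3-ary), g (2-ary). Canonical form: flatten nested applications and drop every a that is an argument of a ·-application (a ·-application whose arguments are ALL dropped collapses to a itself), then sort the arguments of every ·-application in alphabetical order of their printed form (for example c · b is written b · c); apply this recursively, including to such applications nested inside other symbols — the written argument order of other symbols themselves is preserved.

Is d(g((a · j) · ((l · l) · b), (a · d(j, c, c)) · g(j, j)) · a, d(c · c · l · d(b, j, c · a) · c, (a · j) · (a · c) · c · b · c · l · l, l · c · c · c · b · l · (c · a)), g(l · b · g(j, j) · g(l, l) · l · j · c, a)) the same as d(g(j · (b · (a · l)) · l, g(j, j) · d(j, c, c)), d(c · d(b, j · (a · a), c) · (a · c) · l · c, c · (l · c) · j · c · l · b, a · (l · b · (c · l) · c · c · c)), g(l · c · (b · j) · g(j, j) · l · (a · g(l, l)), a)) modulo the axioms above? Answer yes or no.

Left:  d(g((a · j) · ((l · l) · b), (a · d(j, c, c)) · g(j, j)) · a, d(c · c · l · d(b, j, c · a) · c, (a · j) · (a · c) · c · b · c · l · l, l · c · c · c · b · l · (c · a)), g(l · b · g(j, j) · g(l, l) · l · j · c, a))
  Work inside:  g((a · j) · ((l · l) · b), (a · d(j, c, c)) · g(j, j)) · a
  Inside:  g((a · j) · ((l · l) · b), (a · d(j, c, c)) · g(j, j))  →  g(b · j · l · l, d(j, c, c) · g(j, j))
  Unit:  drop a
  Sort:  g(b · j · l · l, d(j, c, c) · g(j, j))
  Reassemble:  d(g(b · j · l · l, d(j, c, c) · g(j, j)), d(c · c · c · d(b, j, c) · l, b · c · c · c · j · l · l, b · c · c · c · c · l · l), g(b · c · g(j, j) · g(l, l) · j · l · l, a))
Right:  d(g(j · (b · (a · l)) · l, g(j, j) · d(j, c, c)), d(c · d(b, j · (a · a), c) · (a · c) · l · c, c · (l · c) · j · c · l · b, a · (l · b · (c · l) · c · c · c)), g(l · c · (b · j) · g(j, j) · l · (a · g(l, l)), a))
  Descend into:  l · c · (b · j) · g(j, j) · l · (a · g(l, l))
  Merge nested applications:  l · c · b · j · g(j, j) · l · a · g(l, l)
  Drop the unit:  drop a
  Order the arguments:  b · c · g(j, j) · g(l, l) · j · l · l
  Put back:  d(g(b · j · l · l, d(j, c, c) · g(j, j)), d(c · c · c · d(b, j, c) · l, b · c · c · c · j · l · l, b · c · c · c · c · l · l), g(b · c · g(j, j) · g(l, l) · j · l · l, a))

Answer: yes — both canonical forms are d(g(b · j · l · l, d(j, c, c) · g(j, j)), d(c · c · c · d(b, j, c) · l, b · c · c · c · j · l · l, b · c · c · c · c · l · l), g(b · c · g(j, j) · g(l, l) · j · l · l, a))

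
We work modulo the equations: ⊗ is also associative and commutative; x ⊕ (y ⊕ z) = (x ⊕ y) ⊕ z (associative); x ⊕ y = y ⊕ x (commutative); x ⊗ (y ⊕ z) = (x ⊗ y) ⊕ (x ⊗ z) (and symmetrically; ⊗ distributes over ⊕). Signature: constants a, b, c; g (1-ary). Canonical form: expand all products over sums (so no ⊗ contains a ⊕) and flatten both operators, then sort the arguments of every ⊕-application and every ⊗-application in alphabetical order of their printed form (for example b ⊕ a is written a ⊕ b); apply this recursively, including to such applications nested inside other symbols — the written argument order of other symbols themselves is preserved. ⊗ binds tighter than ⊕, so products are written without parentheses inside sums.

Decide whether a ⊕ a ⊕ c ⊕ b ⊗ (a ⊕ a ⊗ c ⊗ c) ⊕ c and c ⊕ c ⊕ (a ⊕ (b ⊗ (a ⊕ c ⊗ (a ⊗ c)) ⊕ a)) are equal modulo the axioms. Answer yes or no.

Answer: yes — both canonical forms are a ⊕ a ⊕ a ⊗ b ⊕ a ⊗ b ⊗ c ⊗ c ⊕ c ⊕ c

Derivation:
Left:  a ⊕ a ⊕ c ⊕ b ⊗ (a ⊕ a ⊗ c ⊗ c) ⊕ c
  Distribute:  a ⊕ a ⊕ c ⊕ a ⊗ b ⊕ a ⊗ b ⊗ c ⊗ c ⊕ c
  Order the arguments:  a ⊕ a ⊕ a ⊗ b ⊕ a ⊗ b ⊗ c ⊗ c ⊕ c ⊕ c
Right:  c ⊕ c ⊕ (a ⊕ (b ⊗ (a ⊕ c ⊗ (a ⊗ c)) ⊕ a))
  Distribute:  c ⊕ c ⊕ a ⊕ a ⊗ b ⊕ a ⊗ b ⊗ c ⊗ c ⊕ a
  Order the arguments:  a ⊕ a ⊕ a ⊗ b ⊕ a ⊗ b ⊗ c ⊗ c ⊕ c ⊕ c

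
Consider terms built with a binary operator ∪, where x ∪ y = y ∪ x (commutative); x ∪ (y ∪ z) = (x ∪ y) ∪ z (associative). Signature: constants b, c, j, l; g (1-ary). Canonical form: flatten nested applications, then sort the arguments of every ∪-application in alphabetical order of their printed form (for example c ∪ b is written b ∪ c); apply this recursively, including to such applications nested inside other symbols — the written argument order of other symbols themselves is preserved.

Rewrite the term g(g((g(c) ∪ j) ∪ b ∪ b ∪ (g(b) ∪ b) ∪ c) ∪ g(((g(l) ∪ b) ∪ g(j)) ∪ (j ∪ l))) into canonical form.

Answer: g(g(b ∪ b ∪ b ∪ c ∪ g(b) ∪ g(c) ∪ j) ∪ g(b ∪ g(j) ∪ g(l) ∪ j ∪ l))

Derivation:
Focus inside:  g((g(c) ∪ j) ∪ b ∪ b ∪ (g(b) ∪ b) ∪ c) ∪ g(((g(l) ∪ b) ∪ g(j)) ∪ (j ∪ l))
Simplify inside:  g((g(c) ∪ j) ∪ b ∪ b ∪ (g(b) ∪ b) ∪ c)  →  g(b ∪ b ∪ b ∪ c ∪ g(b) ∪ g(c) ∪ j)
Inside:  g(((g(l) ∪ b) ∪ g(j)) ∪ (j ∪ l))  →  g(b ∪ g(j) ∪ g(l) ∪ j ∪ l)
Sort:  g(b ∪ b ∪ b ∪ c ∪ g(b) ∪ g(c) ∪ j) ∪ g(b ∪ g(j) ∪ g(l) ∪ j ∪ l)
Reassemble:  g(g(b ∪ b ∪ b ∪ c ∪ g(b) ∪ g(c) ∪ j) ∪ g(b ∪ g(j) ∪ g(l) ∪ j ∪ l))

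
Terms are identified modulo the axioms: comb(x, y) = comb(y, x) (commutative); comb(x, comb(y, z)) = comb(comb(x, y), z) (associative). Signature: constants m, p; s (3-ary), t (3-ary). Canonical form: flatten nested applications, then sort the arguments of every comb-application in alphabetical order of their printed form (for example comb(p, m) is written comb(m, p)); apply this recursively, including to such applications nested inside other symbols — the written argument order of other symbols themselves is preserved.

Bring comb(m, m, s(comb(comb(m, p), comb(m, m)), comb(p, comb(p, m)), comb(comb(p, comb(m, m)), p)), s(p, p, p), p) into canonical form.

Simplify inside:  s(comb(comb(m, p), comb(m, m)), comb(p, comb(p, m)), comb(comb(p, comb(m, m)), p))  →  s(comb(m, m, m, p), comb(m, p, p), comb(m, m, p, p))
Sort arguments:  comb(m, m, p, s(comb(m, m, m, p), comb(m, p, p), comb(m, m, p, p)), s(p, p, p))

Answer: comb(m, m, p, s(comb(m, m, m, p), comb(m, p, p), comb(m, m, p, p)), s(p, p, p))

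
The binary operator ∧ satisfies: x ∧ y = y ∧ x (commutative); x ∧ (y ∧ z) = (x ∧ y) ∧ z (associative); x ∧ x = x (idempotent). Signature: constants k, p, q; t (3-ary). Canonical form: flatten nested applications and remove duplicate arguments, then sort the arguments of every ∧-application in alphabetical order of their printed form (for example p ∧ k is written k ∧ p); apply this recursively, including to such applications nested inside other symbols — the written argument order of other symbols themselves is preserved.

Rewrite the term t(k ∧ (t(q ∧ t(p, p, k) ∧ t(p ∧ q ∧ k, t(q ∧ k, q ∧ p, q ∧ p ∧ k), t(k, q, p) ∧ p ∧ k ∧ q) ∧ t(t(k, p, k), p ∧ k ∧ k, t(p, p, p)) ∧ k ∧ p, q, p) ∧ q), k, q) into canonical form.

Descend into:  k ∧ (t(q ∧ t(p, p, k) ∧ t(p ∧ q ∧ k, t(q ∧ k, q ∧ p, q ∧ p ∧ k), t(k, q, p) ∧ p ∧ k ∧ q) ∧ t(t(k, p, k), p ∧ k ∧ k, t(p, p, p)) ∧ k ∧ p, q, p) ∧ q)
Flatten:  k ∧ t(q ∧ t(p, p, k) ∧ t(p ∧ q ∧ k, t(q ∧ k, q ∧ p, q ∧ p ∧ k), t(k, q, p) ∧ p ∧ k ∧ q) ∧ t(t(k, p, k), p ∧ k ∧ k, t(p, p, p)) ∧ k ∧ p, q, p) ∧ q
Canonicalize subterm:  t(q ∧ t(p, p, k) ∧ t(p ∧ q ∧ k, t(q ∧ k, q ∧ p, q ∧ p ∧ k), t(k, q, p) ∧ p ∧ k ∧ q) ∧ t(t(k, p, k), p ∧ k ∧ k, t(p, p, p)) ∧ k ∧ p, q, p)  →  t(k ∧ p ∧ q ∧ t(k ∧ p ∧ q, t(k ∧ q, p ∧ q, k ∧ p ∧ q), k ∧ p ∧ q ∧ t(k, q, p)) ∧ t(p, p, k) ∧ t(t(k, p, k), k ∧ p, t(p, p, p)), q, p)
Sort arguments:  k ∧ q ∧ t(k ∧ p ∧ q ∧ t(k ∧ p ∧ q, t(k ∧ q, p ∧ q, k ∧ p ∧ q), k ∧ p ∧ q ∧ t(k, q, p)) ∧ t(p, p, k) ∧ t(t(k, p, k), k ∧ p, t(p, p, p)), q, p)
Rebuild:  t(k ∧ q ∧ t(k ∧ p ∧ q ∧ t(k ∧ p ∧ q, t(k ∧ q, p ∧ q, k ∧ p ∧ q), k ∧ p ∧ q ∧ t(k, q, p)) ∧ t(p, p, k) ∧ t(t(k, p, k), k ∧ p, t(p, p, p)), q, p), k, q)

Answer: t(k ∧ q ∧ t(k ∧ p ∧ q ∧ t(k ∧ p ∧ q, t(k ∧ q, p ∧ q, k ∧ p ∧ q), k ∧ p ∧ q ∧ t(k, q, p)) ∧ t(p, p, k) ∧ t(t(k, p, k), k ∧ p, t(p, p, p)), q, p), k, q)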